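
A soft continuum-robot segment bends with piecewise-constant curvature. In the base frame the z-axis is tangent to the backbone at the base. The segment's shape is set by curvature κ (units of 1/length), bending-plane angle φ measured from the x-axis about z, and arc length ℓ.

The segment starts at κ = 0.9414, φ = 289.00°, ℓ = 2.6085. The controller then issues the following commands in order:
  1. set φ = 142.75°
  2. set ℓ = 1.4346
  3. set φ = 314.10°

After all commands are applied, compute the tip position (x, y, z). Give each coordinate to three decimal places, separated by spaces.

initial: κ=0.9414, φ=289.00°, ℓ=2.6085
cmd 1: set φ=142.75° → (κ,φ,ℓ)=(0.9414,142.75°,2.6085) → tip=(-1.4999,1.1405,0.6728)
cmd 2: set ℓ=1.4346 → (κ,φ,ℓ)=(0.9414,142.75°,1.4346) → tip=(-0.6608,0.5025,1.0366)
cmd 3: set φ=314.10° → (κ,φ,ℓ)=(0.9414,314.10°,1.4346) → tip=(0.5777,-0.5962,1.0366)

0.578 -0.596 1.037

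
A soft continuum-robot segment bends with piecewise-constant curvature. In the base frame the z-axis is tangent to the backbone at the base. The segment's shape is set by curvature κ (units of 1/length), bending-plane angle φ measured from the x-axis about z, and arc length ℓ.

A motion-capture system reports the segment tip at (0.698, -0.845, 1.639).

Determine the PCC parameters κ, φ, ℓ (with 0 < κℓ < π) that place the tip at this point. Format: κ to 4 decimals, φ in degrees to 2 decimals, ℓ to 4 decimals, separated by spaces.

0.5639 309.56 2.0907

ρ = √(x²+y²) = √(0.698² + -0.845²) = 1.09601
φ = atan2(y, x) mod 360° = atan2(-0.845, 0.698) = 309.5579°
|p|² = ρ² + z² = 1.09601² + 1.639² = 3.88755
κ = 2ρ / |p|² = 2×1.09601 / 3.88755 = 0.56385
θ = 2·atan2(ρ, z) = 2·atan2(1.09601, 1.639) = 1.17882 rad
ℓ = θ/κ = 1.17882/0.56385 = 2.09065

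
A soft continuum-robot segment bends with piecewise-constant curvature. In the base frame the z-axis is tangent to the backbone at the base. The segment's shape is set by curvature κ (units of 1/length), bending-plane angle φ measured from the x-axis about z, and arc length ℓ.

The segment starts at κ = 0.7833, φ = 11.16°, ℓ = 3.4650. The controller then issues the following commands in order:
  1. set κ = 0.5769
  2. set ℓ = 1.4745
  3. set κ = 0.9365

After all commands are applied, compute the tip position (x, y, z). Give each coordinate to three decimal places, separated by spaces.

initial: κ=0.7833, φ=11.16°, ℓ=3.4650
cmd 1: set κ=0.5769 → (κ,φ,ℓ)=(0.5769,11.16°,3.4650) → tip=(2.4067,0.4748,1.5769)
cmd 2: set ℓ=1.4745 → (κ,φ,ℓ)=(0.5769,11.16°,1.4745) → tip=(0.5791,0.1142,1.3030)
cmd 3: set κ=0.9365 → (κ,φ,ℓ)=(0.9365,11.16°,1.4745) → tip=(0.8498,0.1677,1.0486)

0.850 0.168 1.049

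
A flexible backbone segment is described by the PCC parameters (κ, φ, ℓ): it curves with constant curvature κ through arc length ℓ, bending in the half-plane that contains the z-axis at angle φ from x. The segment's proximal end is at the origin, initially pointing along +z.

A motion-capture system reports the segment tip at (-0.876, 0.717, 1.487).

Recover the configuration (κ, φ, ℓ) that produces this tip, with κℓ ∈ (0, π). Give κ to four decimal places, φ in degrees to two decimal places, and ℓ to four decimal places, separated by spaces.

ρ = √(x²+y²) = √(-0.876² + 0.717²) = 1.13202
φ = atan2(y, x) mod 360° = atan2(0.717, -0.876) = 140.6999°
|p|² = ρ² + z² = 1.13202² + 1.487² = 3.49263
κ = 2ρ / |p|² = 2×1.13202 / 3.49263 = 0.64823
θ = 2·atan2(ρ, z) = 2·atan2(1.13202, 1.487) = 1.30136 rad
ℓ = θ/κ = 1.30136/0.64823 = 2.00755

0.6482 140.70 2.0076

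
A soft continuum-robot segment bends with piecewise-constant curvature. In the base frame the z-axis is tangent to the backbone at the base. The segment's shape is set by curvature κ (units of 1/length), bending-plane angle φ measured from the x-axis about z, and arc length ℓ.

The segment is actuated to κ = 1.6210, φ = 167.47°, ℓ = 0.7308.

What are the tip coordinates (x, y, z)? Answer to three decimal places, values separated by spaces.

-0.375 0.083 0.571

θ = κ·ℓ = 1.6210 × 0.7308 = 1.18463 rad
ρ = (1 − cos θ)/κ = (1 − 0.37664)/1.6210 = 0.38455
z = sin θ / κ = 0.92636/1.6210 = 0.57147
x = ρ cos φ = 0.38455 × cos(167.47°) = -0.37539
y = ρ sin φ = 0.38455 × sin(167.47°) = 0.08343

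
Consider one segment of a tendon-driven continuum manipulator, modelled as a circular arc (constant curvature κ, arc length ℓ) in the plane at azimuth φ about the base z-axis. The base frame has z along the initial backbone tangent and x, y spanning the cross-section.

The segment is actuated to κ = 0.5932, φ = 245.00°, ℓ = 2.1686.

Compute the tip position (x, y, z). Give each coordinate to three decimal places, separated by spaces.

-0.513 -1.099 1.618

θ = κ·ℓ = 0.5932 × 2.1686 = 1.28641 rad
ρ = (1 − cos θ)/κ = (1 − 0.28057)/0.5932 = 1.21280
z = sin θ / κ = 0.95983/0.5932 = 1.61806
x = ρ cos φ = 1.21280 × cos(245.00°) = -0.51255
y = ρ sin φ = 1.21280 × sin(245.00°) = -1.09917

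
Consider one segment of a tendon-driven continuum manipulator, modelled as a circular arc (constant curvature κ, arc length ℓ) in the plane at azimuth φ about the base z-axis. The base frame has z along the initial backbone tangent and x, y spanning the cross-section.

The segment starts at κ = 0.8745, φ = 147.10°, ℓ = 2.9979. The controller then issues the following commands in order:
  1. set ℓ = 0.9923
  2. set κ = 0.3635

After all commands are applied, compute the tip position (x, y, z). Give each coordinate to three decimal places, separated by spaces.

-0.149 0.096 0.971

initial: κ=0.8745, φ=147.10°, ℓ=2.9979
cmd 1: set ℓ=0.9923 → (κ,φ,ℓ)=(0.8745,147.10°,0.9923) → tip=(-0.3394,0.2195,0.8724)
cmd 2: set κ=0.3635 → (κ,φ,ℓ)=(0.3635,147.10°,0.9923) → tip=(-0.1486,0.0962,0.9709)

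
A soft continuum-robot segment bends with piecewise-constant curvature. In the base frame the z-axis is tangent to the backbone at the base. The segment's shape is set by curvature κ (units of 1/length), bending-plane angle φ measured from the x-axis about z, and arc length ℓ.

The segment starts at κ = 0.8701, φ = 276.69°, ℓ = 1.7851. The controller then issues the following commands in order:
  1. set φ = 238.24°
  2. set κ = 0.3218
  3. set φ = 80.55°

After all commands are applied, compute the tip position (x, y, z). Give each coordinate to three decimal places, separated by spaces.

initial: κ=0.8701, φ=276.69°, ℓ=1.7851
cmd 1: set φ=238.24° → (κ,φ,ℓ)=(0.8701,238.24°,1.7851) → tip=(-0.5943,-0.9600,1.1491)
cmd 2: set κ=0.3218 → (κ,φ,ℓ)=(0.3218,238.24°,1.7851) → tip=(-0.2625,-0.4241,1.6885)
cmd 3: set φ=80.55° → (κ,φ,ℓ)=(0.3218,80.55°,1.7851) → tip=(0.0819,0.4920,1.6885)

0.082 0.492 1.689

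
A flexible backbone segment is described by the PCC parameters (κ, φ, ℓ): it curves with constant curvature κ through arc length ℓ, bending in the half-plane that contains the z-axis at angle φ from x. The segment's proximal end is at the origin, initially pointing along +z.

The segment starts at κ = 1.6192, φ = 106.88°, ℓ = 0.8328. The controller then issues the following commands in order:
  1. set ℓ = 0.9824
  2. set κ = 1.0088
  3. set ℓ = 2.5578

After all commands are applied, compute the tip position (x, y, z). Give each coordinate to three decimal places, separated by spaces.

-0.532 1.752 0.528

initial: κ=1.6192, φ=106.88°, ℓ=0.8328
cmd 1: set ℓ=0.9824 → (κ,φ,ℓ)=(1.6192,106.88°,0.9824) → tip=(-0.1829,0.6027,0.6175)
cmd 2: set κ=1.0088 → (κ,φ,ℓ)=(1.0088,106.88°,0.9824) → tip=(-0.1302,0.4289,0.8293)
cmd 3: set ℓ=2.5578 → (κ,φ,ℓ)=(1.0088,106.88°,2.5578) → tip=(-0.5315,1.7516,0.5276)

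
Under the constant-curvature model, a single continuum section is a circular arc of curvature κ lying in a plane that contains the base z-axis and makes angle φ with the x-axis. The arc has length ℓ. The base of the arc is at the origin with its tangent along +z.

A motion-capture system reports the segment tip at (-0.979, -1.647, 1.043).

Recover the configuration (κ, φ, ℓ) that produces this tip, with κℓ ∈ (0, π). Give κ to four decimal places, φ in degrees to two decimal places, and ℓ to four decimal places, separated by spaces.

ρ = √(x²+y²) = √(-0.979² + -1.647²) = 1.91600
φ = atan2(y, x) mod 360° = atan2(-1.647, -0.979) = 239.2722°
|p|² = ρ² + z² = 1.91600² + 1.043² = 4.75890
κ = 2ρ / |p|² = 2×1.91600 / 4.75890 = 0.80523
θ = 2·atan2(ρ, z) = 2·atan2(1.91600, 1.043) = 2.14458 rad
ℓ = θ/κ = 2.14458/0.80523 = 2.66332

0.8052 239.27 2.6633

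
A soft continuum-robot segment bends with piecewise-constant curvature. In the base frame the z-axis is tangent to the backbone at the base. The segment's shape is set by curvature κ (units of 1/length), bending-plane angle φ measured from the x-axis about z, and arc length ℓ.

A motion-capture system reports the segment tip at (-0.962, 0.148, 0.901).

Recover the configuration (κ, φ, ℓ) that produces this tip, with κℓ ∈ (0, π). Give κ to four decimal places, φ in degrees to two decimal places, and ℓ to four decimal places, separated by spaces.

1.1066 171.25 1.4892

ρ = √(x²+y²) = √(-0.962² + 0.148²) = 0.97332
φ = atan2(y, x) mod 360° = atan2(0.148, -0.962) = 171.2538°
|p|² = ρ² + z² = 0.97332² + 0.901² = 1.75915
κ = 2ρ / |p|² = 2×0.97332 / 1.75915 = 1.10658
θ = 2·atan2(ρ, z) = 2·atan2(0.97332, 0.901) = 1.64793 rad
ℓ = θ/κ = 1.64793/1.10658 = 1.48921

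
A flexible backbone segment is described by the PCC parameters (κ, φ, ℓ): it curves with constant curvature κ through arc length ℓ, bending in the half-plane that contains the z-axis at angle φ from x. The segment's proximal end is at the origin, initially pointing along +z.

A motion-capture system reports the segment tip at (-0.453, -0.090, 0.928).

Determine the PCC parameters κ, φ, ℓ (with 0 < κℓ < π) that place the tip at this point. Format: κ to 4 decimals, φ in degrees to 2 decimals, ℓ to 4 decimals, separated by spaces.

0.8597 191.24 1.0744

ρ = √(x²+y²) = √(-0.453² + -0.090²) = 0.46185
φ = atan2(y, x) mod 360° = atan2(-0.090, -0.453) = 191.2369°
|p|² = ρ² + z² = 0.46185² + 0.928² = 1.07449
κ = 2ρ / |p|² = 2×0.46185 / 1.07449 = 0.85967
θ = 2·atan2(ρ, z) = 2·atan2(0.46185, 0.928) = 0.92359 rad
ℓ = θ/κ = 0.92359/0.85967 = 1.07436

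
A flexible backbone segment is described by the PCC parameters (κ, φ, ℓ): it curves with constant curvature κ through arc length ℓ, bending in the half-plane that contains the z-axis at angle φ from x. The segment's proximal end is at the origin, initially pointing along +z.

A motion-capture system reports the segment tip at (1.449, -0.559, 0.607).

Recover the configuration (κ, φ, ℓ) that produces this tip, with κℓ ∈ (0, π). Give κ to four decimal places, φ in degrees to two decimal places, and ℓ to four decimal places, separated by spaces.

1.1171 338.90 2.1452

ρ = √(x²+y²) = √(1.449² + -0.559²) = 1.55309
φ = atan2(y, x) mod 360° = atan2(-0.559, 1.449) = 338.9042°
|p|² = ρ² + z² = 1.55309² + 0.607² = 2.78053
κ = 2ρ / |p|² = 2×1.55309 / 2.78053 = 1.11712
θ = 2·atan2(ρ, z) = 2·atan2(1.55309, 0.607) = 2.39643 rad
ℓ = θ/κ = 2.39643/1.11712 = 2.14520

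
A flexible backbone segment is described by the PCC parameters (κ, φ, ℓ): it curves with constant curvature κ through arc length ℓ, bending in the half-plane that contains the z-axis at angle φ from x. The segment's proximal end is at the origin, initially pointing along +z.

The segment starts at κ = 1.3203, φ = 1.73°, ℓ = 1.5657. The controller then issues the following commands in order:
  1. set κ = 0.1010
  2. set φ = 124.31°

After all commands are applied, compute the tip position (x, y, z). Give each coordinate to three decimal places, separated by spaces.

-0.070 0.102 1.559

initial: κ=1.3203, φ=1.73°, ℓ=1.5657
cmd 1: set κ=0.1010 → (κ,φ,ℓ)=(0.1010,1.73°,1.5657) → tip=(0.1235,0.0037,1.5592)
cmd 2: set φ=124.31° → (κ,φ,ℓ)=(0.1010,124.31°,1.5657) → tip=(-0.0696,0.1020,1.5592)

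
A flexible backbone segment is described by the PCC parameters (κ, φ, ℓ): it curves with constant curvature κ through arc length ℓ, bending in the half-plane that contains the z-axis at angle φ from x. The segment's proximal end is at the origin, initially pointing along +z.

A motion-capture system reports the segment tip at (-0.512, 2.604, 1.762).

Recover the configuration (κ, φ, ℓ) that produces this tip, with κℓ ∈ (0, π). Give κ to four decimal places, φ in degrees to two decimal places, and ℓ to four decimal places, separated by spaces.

ρ = √(x²+y²) = √(-0.512² + 2.604²) = 2.65386
φ = atan2(y, x) mod 360° = atan2(2.604, -0.512) = 101.1236°
|p|² = ρ² + z² = 2.65386² + 1.762² = 10.14760
κ = 2ρ / |p|² = 2×2.65386 / 10.14760 = 0.52305
θ = 2·atan2(ρ, z) = 2·atan2(2.65386, 1.762) = 1.96937 rad
ℓ = θ/κ = 1.96937/0.52305 = 3.76516

0.5231 101.12 3.7652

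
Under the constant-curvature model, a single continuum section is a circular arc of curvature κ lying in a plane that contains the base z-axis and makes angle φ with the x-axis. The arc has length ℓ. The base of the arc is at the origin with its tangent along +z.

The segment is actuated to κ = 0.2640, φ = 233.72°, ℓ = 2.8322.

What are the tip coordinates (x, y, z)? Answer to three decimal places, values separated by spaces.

θ = κ·ℓ = 0.2640 × 2.8322 = 0.74770 rad
ρ = (1 − cos θ)/κ = (1 − 0.73325)/0.2640 = 1.01040
z = sin θ / κ = 0.67995/0.2640 = 2.57559
x = ρ cos φ = 1.01040 × cos(233.72°) = -0.59789
y = ρ sin φ = 1.01040 × sin(233.72°) = -0.81452

-0.598 -0.815 2.576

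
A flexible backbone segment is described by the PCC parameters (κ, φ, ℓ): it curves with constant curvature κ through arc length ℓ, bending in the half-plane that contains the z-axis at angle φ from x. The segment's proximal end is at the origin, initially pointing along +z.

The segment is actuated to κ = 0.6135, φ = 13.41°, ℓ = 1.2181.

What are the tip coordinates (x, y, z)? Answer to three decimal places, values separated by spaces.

0.423 0.101 1.108

θ = κ·ℓ = 0.6135 × 1.2181 = 0.74730 rad
ρ = (1 − cos θ)/κ = (1 − 0.73352)/0.6135 = 0.43435
z = sin θ / κ = 0.67966/0.6135 = 1.10785
x = ρ cos φ = 0.43435 × cos(13.41°) = 0.42251
y = ρ sin φ = 0.43435 × sin(13.41°) = 0.10073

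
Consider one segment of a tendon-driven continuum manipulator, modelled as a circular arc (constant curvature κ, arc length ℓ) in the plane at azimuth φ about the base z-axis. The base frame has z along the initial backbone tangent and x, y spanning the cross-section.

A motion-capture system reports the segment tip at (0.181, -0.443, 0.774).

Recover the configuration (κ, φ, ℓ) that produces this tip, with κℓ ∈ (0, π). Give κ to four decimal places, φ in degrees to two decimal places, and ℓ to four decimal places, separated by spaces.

ρ = √(x²+y²) = √(0.181² + -0.443²) = 0.47855
φ = atan2(y, x) mod 360° = atan2(-0.443, 0.181) = 292.2238°
|p|² = ρ² + z² = 0.47855² + 0.774² = 0.82809
κ = 2ρ / |p|² = 2×0.47855 / 0.82809 = 1.15580
θ = 2·atan2(ρ, z) = 2·atan2(0.47855, 0.774) = 1.10751 rad
ℓ = θ/κ = 1.10751/1.15580 = 0.95822

1.1558 292.22 0.9582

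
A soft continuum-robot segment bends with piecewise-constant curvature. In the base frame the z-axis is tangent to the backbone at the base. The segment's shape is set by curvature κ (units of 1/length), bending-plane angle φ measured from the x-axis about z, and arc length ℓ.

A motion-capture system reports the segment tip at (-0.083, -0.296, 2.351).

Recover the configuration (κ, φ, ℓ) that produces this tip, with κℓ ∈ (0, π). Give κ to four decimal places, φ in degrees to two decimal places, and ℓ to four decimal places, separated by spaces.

ρ = √(x²+y²) = √(-0.083² + -0.296²) = 0.30742
φ = atan2(y, x) mod 360° = atan2(-0.296, -0.083) = 254.3362°
|p|² = ρ² + z² = 0.30742² + 2.351² = 5.62171
κ = 2ρ / |p|² = 2×0.30742 / 5.62171 = 0.10937
θ = 2·atan2(ρ, z) = 2·atan2(0.30742, 2.351) = 0.26004 rad
ℓ = θ/κ = 0.26004/0.10937 = 2.37771

0.1094 254.34 2.3777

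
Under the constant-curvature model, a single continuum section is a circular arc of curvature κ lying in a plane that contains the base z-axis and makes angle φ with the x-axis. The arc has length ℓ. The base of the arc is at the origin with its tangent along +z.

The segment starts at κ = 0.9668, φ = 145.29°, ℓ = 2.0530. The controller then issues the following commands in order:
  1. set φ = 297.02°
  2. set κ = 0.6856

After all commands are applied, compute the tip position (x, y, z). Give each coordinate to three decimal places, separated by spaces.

0.555 -1.088 1.439

initial: κ=0.9668, φ=145.29°, ℓ=2.0530
cmd 1: set φ=297.02° → (κ,φ,ℓ)=(0.9668,297.02°,2.0530) → tip=(0.6590,-1.2921,0.9469)
cmd 2: set κ=0.6856 → (κ,φ,ℓ)=(0.6856,297.02°,2.0530) → tip=(0.5549,-1.0882,1.4392)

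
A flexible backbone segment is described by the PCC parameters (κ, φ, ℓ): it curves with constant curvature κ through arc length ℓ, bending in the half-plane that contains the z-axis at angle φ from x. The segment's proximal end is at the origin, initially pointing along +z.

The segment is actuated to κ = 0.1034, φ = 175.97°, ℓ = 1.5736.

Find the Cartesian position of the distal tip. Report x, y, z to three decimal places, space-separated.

θ = κ·ℓ = 0.1034 × 1.5736 = 0.16271 rad
ρ = (1 − cos θ)/κ = (1 − 0.98679)/0.1034 = 0.12774
z = sin θ / κ = 0.16199/0.1034 = 1.56667
x = ρ cos φ = 0.12774 × cos(175.97°) = -0.12742
y = ρ sin φ = 0.12774 × sin(175.97°) = 0.00898

-0.127 0.009 1.567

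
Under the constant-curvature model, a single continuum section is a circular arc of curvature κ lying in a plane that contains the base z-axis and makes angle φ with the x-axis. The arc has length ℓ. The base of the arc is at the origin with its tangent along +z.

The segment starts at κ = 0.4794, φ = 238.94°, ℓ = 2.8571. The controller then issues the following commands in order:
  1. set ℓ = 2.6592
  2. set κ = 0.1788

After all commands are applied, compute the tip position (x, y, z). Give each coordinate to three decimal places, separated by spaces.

-0.320 -0.531 2.560

initial: κ=0.4794, φ=238.94°, ℓ=2.8571
cmd 1: set ℓ=2.6592 → (κ,φ,ℓ)=(0.4794,238.94°,2.6592) → tip=(-0.7623,-1.2657,1.9952)
cmd 2: set κ=0.1788 → (κ,φ,ℓ)=(0.1788,238.94°,2.6592) → tip=(-0.3201,-0.5314,2.5601)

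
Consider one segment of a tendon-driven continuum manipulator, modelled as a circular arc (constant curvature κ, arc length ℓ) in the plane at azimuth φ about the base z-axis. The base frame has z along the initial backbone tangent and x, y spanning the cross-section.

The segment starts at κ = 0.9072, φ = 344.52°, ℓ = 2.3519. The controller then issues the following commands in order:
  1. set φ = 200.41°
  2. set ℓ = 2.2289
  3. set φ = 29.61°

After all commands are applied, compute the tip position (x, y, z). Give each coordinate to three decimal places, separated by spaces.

initial: κ=0.9072, φ=344.52°, ℓ=2.3519
cmd 1: set φ=200.41° → (κ,φ,ℓ)=(0.9072,200.41°,2.3519) → tip=(-1.5843,-0.5895,0.9323)
cmd 2: set ℓ=2.2289 → (κ,φ,ℓ)=(0.9072,200.41°,2.2289) → tip=(-1.4836,-0.5520,0.9920)
cmd 3: set φ=29.61° → (κ,φ,ℓ)=(0.9072,29.61°,2.2289) → tip=(1.3763,0.7822,0.9920)

1.376 0.782 0.992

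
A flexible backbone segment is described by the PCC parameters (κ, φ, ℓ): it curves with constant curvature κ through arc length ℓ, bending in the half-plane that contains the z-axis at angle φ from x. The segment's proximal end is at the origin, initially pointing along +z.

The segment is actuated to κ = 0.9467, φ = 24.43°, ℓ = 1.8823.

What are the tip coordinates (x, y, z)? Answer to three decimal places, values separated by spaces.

θ = κ·ℓ = 0.9467 × 1.8823 = 1.78197 rad
ρ = (1 − cos θ)/κ = (1 − -0.20961)/0.9467 = 1.27771
z = sin θ / κ = 0.97778/0.9467 = 1.03283
x = ρ cos φ = 1.27771 × cos(24.43°) = 1.16332
y = ρ sin φ = 1.27771 × sin(24.43°) = 0.52844

1.163 0.528 1.033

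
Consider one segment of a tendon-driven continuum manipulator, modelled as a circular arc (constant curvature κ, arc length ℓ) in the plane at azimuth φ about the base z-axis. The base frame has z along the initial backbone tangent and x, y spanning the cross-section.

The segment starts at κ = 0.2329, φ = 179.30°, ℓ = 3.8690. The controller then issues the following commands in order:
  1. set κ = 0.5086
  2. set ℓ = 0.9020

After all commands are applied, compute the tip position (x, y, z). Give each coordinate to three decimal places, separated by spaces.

-0.203 0.002 0.871

initial: κ=0.2329, φ=179.30°, ℓ=3.8690
cmd 1: set κ=0.5086 → (κ,φ,ℓ)=(0.5086,179.30°,3.8690) → tip=(-2.7262,0.0333,1.8133)
cmd 2: set ℓ=0.9020 → (κ,φ,ℓ)=(0.5086,179.30°,0.9020) → tip=(-0.2033,0.0025,0.8707)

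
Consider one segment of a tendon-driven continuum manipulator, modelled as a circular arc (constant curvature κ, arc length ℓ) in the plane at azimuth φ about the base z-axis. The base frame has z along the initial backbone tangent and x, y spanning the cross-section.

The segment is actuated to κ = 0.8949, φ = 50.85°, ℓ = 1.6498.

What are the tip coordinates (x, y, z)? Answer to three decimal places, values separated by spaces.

0.639 0.785 1.112

θ = κ·ℓ = 0.8949 × 1.6498 = 1.47641 rad
ρ = (1 − cos θ)/κ = (1 − 0.09425)/0.8949 = 1.01212
z = sin θ / κ = 0.99555/0.8949 = 1.11247
x = ρ cos φ = 1.01212 × cos(50.85°) = 0.63901
y = ρ sin φ = 1.01212 × sin(50.85°) = 0.78490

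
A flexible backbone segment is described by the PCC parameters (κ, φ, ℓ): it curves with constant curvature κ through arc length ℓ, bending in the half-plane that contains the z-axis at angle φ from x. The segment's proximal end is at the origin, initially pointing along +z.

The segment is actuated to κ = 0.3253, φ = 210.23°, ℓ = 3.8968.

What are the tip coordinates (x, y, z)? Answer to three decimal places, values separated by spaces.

θ = κ·ℓ = 0.3253 × 3.8968 = 1.26763 rad
ρ = (1 − cos θ)/κ = (1 − 0.29854)/0.3253 = 2.15633
z = sin θ / κ = 0.95440/0.3253 = 2.93389
x = ρ cos φ = 2.15633 × cos(210.23°) = -1.86310
y = ρ sin φ = 2.15633 × sin(210.23°) = -1.08565

-1.863 -1.086 2.934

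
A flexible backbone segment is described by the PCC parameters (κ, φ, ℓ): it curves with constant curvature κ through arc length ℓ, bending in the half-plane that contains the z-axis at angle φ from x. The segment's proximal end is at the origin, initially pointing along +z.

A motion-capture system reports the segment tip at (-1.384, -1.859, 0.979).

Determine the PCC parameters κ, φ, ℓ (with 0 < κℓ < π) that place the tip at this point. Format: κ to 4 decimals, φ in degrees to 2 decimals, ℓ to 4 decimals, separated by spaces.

0.7323 233.33 3.1985

ρ = √(x²+y²) = √(-1.384² + -1.859²) = 2.31761
φ = atan2(y, x) mod 360° = atan2(-1.859, -1.384) = 233.3328°
|p|² = ρ² + z² = 2.31761² + 0.979² = 6.32978
κ = 2ρ / |p|² = 2×2.31761 / 6.32978 = 0.73229
θ = 2·atan2(ρ, z) = 2·atan2(2.31761, 0.979) = 2.34223 rad
ℓ = θ/κ = 2.34223/0.73229 = 3.19850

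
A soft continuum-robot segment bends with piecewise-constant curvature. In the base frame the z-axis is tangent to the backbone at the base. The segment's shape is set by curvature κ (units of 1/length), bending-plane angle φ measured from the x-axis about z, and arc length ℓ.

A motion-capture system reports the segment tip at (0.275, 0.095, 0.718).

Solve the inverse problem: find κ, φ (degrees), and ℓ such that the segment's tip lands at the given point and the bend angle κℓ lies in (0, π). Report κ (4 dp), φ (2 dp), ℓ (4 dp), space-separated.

0.9695 19.06 0.7942

ρ = √(x²+y²) = √(0.275² + 0.095²) = 0.29095
φ = atan2(y, x) mod 360° = atan2(0.095, 0.275) = 19.0577°
|p|² = ρ² + z² = 0.29095² + 0.718² = 0.60017
κ = 2ρ / |p|² = 2×0.29095 / 0.60017 = 0.96954
θ = 2·atan2(ρ, z) = 2·atan2(0.29095, 0.718) = 0.76999 rad
ℓ = θ/κ = 0.76999/0.96954 = 0.79418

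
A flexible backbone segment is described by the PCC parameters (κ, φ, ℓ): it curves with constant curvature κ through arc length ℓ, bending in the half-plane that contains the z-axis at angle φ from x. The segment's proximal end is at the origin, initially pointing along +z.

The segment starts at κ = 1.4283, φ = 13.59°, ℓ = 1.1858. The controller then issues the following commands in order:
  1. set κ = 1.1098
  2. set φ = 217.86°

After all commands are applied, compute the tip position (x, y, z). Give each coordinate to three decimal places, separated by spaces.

-0.532 -0.414 0.872

initial: κ=1.4283, φ=13.59°, ℓ=1.1858
cmd 1: set κ=1.1098 → (κ,φ,ℓ)=(1.1098,13.59°,1.1858) → tip=(0.6551,0.1584,0.8720)
cmd 2: set φ=217.86° → (κ,φ,ℓ)=(1.1098,217.86°,1.1858) → tip=(-0.5321,-0.4136,0.8720)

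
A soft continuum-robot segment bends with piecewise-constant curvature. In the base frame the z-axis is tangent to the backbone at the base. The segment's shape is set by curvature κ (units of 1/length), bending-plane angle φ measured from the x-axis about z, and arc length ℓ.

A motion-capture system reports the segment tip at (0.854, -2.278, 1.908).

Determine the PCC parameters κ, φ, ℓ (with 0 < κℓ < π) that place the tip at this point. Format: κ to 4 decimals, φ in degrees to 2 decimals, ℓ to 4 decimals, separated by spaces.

0.5090 290.55 3.5588

ρ = √(x²+y²) = √(0.854² + -2.278²) = 2.43282
φ = atan2(y, x) mod 360° = atan2(-2.278, 0.854) = 290.5505°
|p|² = ρ² + z² = 2.43282² + 1.908² = 9.55906
κ = 2ρ / |p|² = 2×2.43282 / 9.55906 = 0.50901
θ = 2·atan2(ρ, z) = 2·atan2(2.43282, 1.908) = 1.81143 rad
ℓ = θ/κ = 1.81143/0.50901 = 3.55876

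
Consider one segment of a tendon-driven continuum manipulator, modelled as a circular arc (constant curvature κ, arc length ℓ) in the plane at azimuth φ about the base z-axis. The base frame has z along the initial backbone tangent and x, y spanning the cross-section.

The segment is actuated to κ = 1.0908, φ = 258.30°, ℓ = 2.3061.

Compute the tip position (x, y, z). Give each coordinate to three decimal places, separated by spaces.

θ = κ·ℓ = 1.0908 × 2.3061 = 2.51549 rad
ρ = (1 − cos θ)/κ = (1 − -0.81032)/1.0908 = 1.65963
z = sin θ / κ = 0.58599/1.0908 = 0.53721
x = ρ cos φ = 1.65963 × cos(258.30°) = -0.33655
y = ρ sin φ = 1.65963 × sin(258.30°) = -1.62514

-0.337 -1.625 0.537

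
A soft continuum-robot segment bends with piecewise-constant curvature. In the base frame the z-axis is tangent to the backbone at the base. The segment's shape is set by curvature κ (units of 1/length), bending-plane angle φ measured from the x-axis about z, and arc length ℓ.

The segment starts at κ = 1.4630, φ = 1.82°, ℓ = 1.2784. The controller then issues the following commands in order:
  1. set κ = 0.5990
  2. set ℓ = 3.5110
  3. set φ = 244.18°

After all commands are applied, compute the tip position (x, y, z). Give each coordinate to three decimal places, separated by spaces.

-1.096 -2.265 1.438

initial: κ=1.4630, φ=1.82°, ℓ=1.2784
cmd 1: set κ=0.5990 → (κ,φ,ℓ)=(0.5990,1.82°,1.2784) → tip=(0.4658,0.0148,1.1571)
cmd 2: set ℓ=3.5110 → (κ,φ,ℓ)=(0.5990,1.82°,3.5110) → tip=(2.5154,0.0799,1.4385)
cmd 3: set φ=244.18° → (κ,φ,ℓ)=(0.5990,244.18°,3.5110) → tip=(-1.0961,-2.2655,1.4385)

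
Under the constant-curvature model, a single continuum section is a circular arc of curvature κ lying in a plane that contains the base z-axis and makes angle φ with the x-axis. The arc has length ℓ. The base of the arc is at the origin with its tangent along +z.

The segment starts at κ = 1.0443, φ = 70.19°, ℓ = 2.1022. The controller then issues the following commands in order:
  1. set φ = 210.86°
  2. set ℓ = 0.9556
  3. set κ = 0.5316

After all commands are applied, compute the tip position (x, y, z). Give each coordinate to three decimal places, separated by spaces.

-0.204 -0.122 0.915

initial: κ=1.0443, φ=70.19°, ℓ=2.1022
cmd 1: set φ=210.86° → (κ,φ,ℓ)=(1.0443,210.86°,2.1022) → tip=(-1.3027,-0.7784,0.7768)
cmd 2: set ℓ=0.9556 → (κ,φ,ℓ)=(1.0443,210.86°,0.9556) → tip=(-0.3764,-0.2249,0.8047)
cmd 3: set κ=0.5316 → (κ,φ,ℓ)=(0.5316,210.86°,0.9556) → tip=(-0.2039,-0.1218,0.9150)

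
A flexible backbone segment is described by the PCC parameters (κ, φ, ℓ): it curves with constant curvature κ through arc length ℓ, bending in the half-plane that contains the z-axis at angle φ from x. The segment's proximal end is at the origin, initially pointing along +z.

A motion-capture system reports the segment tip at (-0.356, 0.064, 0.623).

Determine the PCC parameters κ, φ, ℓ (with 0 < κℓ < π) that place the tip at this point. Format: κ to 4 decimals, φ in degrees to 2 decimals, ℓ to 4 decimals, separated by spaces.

ρ = √(x²+y²) = √(-0.356² + 0.064²) = 0.36171
φ = atan2(y, x) mod 360° = atan2(0.064, -0.356) = 169.8085°
|p|² = ρ² + z² = 0.36171² + 0.623² = 0.51896
κ = 2ρ / |p|² = 2×0.36171 / 0.51896 = 1.39397
θ = 2·atan2(ρ, z) = 2·atan2(0.36171, 0.623) = 1.05205 rad
ℓ = θ/κ = 1.05205/1.39397 = 0.75472

1.3940 169.81 0.7547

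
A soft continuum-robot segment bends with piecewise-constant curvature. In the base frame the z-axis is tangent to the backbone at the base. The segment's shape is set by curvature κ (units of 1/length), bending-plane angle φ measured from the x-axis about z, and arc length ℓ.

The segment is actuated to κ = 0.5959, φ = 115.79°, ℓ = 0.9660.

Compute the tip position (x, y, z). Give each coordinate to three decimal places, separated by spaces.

-0.118 0.244 0.914

θ = κ·ℓ = 0.5959 × 0.9660 = 0.57564 rad
ρ = (1 − cos θ)/κ = (1 − 0.83884)/0.5959 = 0.27044
z = sin θ / κ = 0.54437/0.5959 = 0.91353
x = ρ cos φ = 0.27044 × cos(115.79°) = -0.11766
y = ρ sin φ = 0.27044 × sin(115.79°) = 0.24350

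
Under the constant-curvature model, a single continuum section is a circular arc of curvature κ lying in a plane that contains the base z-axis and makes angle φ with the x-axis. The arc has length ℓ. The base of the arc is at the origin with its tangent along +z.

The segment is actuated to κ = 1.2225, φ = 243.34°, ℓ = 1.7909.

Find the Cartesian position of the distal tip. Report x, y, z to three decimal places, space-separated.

θ = κ·ℓ = 1.2225 × 1.7909 = 2.18938 rad
ρ = (1 − cos θ)/κ = (1 − -0.57988)/1.2225 = 1.29233
z = sin θ / κ = 0.81470/1.2225 = 0.66642
x = ρ cos φ = 1.29233 × cos(243.34°) = -0.57986
y = ρ sin φ = 1.29233 × sin(243.34°) = -1.15494

-0.580 -1.155 0.666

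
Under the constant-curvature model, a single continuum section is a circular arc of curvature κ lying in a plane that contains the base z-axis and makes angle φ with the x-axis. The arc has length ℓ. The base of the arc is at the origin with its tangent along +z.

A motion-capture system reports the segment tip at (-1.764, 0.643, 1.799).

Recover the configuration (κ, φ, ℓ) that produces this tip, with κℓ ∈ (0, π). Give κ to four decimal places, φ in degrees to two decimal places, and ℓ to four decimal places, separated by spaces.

0.5554 159.97 2.9054

ρ = √(x²+y²) = √(-1.764² + 0.643²) = 1.87754
φ = atan2(y, x) mod 360° = atan2(0.643, -1.764) = 159.9726°
|p|² = ρ² + z² = 1.87754² + 1.799² = 6.76155
κ = 2ρ / |p|² = 2×1.87754 / 6.76155 = 0.55536
θ = 2·atan2(ρ, z) = 2·atan2(1.87754, 1.799) = 1.61351 rad
ℓ = θ/κ = 1.61351/0.55536 = 2.90536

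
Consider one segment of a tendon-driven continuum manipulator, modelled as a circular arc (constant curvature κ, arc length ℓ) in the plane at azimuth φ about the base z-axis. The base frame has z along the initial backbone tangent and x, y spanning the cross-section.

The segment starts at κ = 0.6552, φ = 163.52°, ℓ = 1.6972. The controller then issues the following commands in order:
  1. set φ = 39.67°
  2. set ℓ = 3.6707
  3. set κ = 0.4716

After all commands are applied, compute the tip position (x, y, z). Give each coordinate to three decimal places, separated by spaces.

initial: κ=0.6552, φ=163.52°, ℓ=1.6972
cmd 1: set φ=39.67° → (κ,φ,ℓ)=(0.6552,39.67°,1.6972) → tip=(0.6545,0.5428,1.3684)
cmd 2: set ℓ=3.6707 → (κ,φ,ℓ)=(0.6552,39.67°,3.6707) → tip=(2.0451,1.6961,1.0252)
cmd 3: set κ=0.4716 → (κ,φ,ℓ)=(0.4716,39.67°,3.6707) → tip=(1.8927,1.5697,2.0933)

1.893 1.570 2.093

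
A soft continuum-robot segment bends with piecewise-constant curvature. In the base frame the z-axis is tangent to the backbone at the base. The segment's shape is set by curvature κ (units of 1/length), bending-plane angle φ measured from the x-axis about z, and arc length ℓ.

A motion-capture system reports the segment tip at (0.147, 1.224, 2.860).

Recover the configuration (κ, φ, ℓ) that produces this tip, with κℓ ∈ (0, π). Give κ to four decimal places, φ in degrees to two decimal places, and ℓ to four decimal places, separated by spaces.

ρ = √(x²+y²) = √(0.147² + 1.224²) = 1.23280
φ = atan2(y, x) mod 360° = atan2(1.224, 0.147) = 83.1517°
|p|² = ρ² + z² = 1.23280² + 2.860² = 9.69938
κ = 2ρ / |p|² = 2×1.23280 / 9.69938 = 0.25420
θ = 2·atan2(ρ, z) = 2·atan2(1.23280, 2.860) = 0.81396 rad
ℓ = θ/κ = 0.81396/0.25420 = 3.20205

0.2542 83.15 3.2020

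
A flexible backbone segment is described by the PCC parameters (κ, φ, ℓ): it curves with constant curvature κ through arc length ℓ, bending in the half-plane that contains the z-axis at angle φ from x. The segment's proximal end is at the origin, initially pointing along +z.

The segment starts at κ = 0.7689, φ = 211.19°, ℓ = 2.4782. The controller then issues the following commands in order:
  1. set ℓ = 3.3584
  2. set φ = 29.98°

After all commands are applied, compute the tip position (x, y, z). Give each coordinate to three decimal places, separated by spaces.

2.081 1.201 0.690

initial: κ=0.7689, φ=211.19°, ℓ=2.4782
cmd 1: set ℓ=3.3584 → (κ,φ,ℓ)=(0.7689,211.19°,3.3584) → tip=(-2.0556,-1.2444,0.6901)
cmd 2: set φ=29.98° → (κ,φ,ℓ)=(0.7689,29.98°,3.3584) → tip=(2.0814,1.2007,0.6901)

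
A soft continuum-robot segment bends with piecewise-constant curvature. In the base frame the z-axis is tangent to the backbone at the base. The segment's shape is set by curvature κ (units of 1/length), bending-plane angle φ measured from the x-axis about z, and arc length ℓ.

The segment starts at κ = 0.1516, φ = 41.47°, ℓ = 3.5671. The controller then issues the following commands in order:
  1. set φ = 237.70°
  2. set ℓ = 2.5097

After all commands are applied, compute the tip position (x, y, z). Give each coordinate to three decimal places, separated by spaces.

initial: κ=0.1516, φ=41.47°, ℓ=3.5671
cmd 1: set φ=237.70° → (κ,φ,ℓ)=(0.1516,237.70°,3.5671) → tip=(-0.5029,-0.7956,3.3958)
cmd 2: set ℓ=2.5097 → (κ,φ,ℓ)=(0.1516,237.70°,2.5097) → tip=(-0.2521,-0.3987,2.4496)

-0.252 -0.399 2.450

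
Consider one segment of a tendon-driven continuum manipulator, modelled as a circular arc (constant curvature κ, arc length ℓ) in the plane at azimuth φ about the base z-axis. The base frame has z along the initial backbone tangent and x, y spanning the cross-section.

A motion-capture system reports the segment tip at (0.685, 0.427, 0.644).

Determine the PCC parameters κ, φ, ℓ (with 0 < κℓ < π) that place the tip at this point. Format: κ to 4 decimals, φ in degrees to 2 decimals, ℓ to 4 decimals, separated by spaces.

1.5140 31.94 1.1854

ρ = √(x²+y²) = √(0.685² + 0.427²) = 0.80719
φ = atan2(y, x) mod 360° = atan2(0.427, 0.685) = 31.9377°
|p|² = ρ² + z² = 0.80719² + 0.644² = 1.06629
κ = 2ρ / |p|² = 2×0.80719 / 1.06629 = 1.51401
θ = 2·atan2(ρ, z) = 2·atan2(0.80719, 0.644) = 1.79476 rad
ℓ = θ/κ = 1.79476/1.51401 = 1.18543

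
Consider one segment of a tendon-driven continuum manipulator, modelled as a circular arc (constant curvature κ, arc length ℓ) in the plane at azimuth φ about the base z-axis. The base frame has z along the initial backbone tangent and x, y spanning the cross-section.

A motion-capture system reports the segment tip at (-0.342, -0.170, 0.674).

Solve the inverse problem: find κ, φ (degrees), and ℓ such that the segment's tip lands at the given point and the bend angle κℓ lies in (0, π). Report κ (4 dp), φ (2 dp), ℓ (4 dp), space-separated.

ρ = √(x²+y²) = √(-0.342² + -0.170²) = 0.38192
φ = atan2(y, x) mod 360° = atan2(-0.170, -0.342) = 206.4309°
|p|² = ρ² + z² = 0.38192² + 0.674² = 0.60014
κ = 2ρ / |p|² = 2×0.38192 / 0.60014 = 1.27277
θ = 2·atan2(ρ, z) = 2·atan2(0.38192, 0.674) = 1.03107 rad
ℓ = θ/κ = 1.03107/1.27277 = 0.81010

1.2728 206.43 0.8101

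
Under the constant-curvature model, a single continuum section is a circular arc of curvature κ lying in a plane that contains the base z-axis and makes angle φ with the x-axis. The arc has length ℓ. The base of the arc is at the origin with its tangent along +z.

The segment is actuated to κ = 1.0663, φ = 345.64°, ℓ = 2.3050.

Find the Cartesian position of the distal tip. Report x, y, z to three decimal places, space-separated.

1.613 -0.413 0.592

θ = κ·ℓ = 1.0663 × 2.3050 = 2.45782 rad
ρ = (1 − cos θ)/κ = (1 − -0.77520)/1.0663 = 1.66482
z = sin θ / κ = 0.63172/1.0663 = 0.59244
x = ρ cos φ = 1.66482 × cos(345.64°) = 1.61280
y = ρ sin φ = 1.66482 × sin(345.64°) = -0.41290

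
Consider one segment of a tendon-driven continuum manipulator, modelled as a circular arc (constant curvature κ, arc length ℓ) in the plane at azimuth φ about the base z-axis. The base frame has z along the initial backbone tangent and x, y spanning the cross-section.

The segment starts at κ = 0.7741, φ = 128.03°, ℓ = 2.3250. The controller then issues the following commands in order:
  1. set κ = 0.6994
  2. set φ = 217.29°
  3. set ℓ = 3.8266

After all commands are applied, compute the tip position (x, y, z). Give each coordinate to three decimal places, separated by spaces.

initial: κ=0.7741, φ=128.03°, ℓ=2.3250
cmd 1: set κ=0.6994 → (κ,φ,ℓ)=(0.6994,128.03°,2.3250) → tip=(-0.9296,1.1885,1.4276)
cmd 2: set φ=217.29° → (κ,φ,ℓ)=(0.6994,217.29°,2.3250) → tip=(-1.2004,-0.9141,1.4276)
cmd 3: set ℓ=3.8266 → (κ,φ,ℓ)=(0.6994,217.29°,3.8266) → tip=(-2.1541,-1.6404,0.6415)

-2.154 -1.640 0.641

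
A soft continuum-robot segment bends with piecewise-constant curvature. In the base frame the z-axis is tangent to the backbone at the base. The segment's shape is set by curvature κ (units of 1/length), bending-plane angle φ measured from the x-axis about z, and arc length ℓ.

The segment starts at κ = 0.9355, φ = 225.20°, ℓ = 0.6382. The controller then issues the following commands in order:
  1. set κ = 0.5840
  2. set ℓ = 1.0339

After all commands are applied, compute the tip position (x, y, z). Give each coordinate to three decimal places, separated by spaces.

-0.213 -0.215 0.972

initial: κ=0.9355, φ=225.20°, ℓ=0.6382
cmd 1: set κ=0.5840 → (κ,φ,ℓ)=(0.5840,225.20°,0.6382) → tip=(-0.0828,-0.0834,0.6235)
cmd 2: set ℓ=1.0339 → (κ,φ,ℓ)=(0.5840,225.20°,1.0339) → tip=(-0.2133,-0.2148,0.9722)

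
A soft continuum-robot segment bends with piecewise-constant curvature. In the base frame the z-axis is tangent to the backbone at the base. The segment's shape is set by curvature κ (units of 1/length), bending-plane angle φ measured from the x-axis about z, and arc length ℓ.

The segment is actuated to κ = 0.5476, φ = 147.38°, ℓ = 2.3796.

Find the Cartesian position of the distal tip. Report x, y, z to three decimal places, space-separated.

-1.131 0.724 1.761

θ = κ·ℓ = 0.5476 × 2.3796 = 1.30307 rad
ρ = (1 − cos θ)/κ = (1 − 0.26454)/0.5476 = 1.34306
z = sin θ / κ = 0.96437/0.5476 = 1.76109
x = ρ cos φ = 1.34306 × cos(147.38°) = -1.13121
y = ρ sin φ = 1.34306 × sin(147.38°) = 0.72400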